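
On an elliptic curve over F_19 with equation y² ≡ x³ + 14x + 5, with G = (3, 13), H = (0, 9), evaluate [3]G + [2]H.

(3, 6)

First 3G:
Repeated addition: build up to 3G.
2G: tangent at (3, 13): λ = (3·3² + 14)/(2·13) ≡ 3/7. 7⁻¹ ≡ 11 (mod 19), so λ ≡ 3·11 ≡ 14.
  x = λ² - 3 - 3 = 196 - 6 ≡ 0; y = λ·(3 - 0) - 13 ≡ 10. → (0, 10)
3G: (0, 10) + (3, 13). λ = (13 - 10)/(3 - 0) ≡ 3/3 mod 19. 3⁻¹ ≡ 13 (mod 19), so λ ≡ 1.
  x = λ² - 0 - 3 = 1 - 3 ≡ 17; y = λ·(0 - 17) - 10 ≡ 11. → (17, 11)
3G = (17, 11).
Next 2H:
Repeated addition: build up to 2H.
2H: tangent at (0, 9): λ = (3·0² + 14)/(2·9) ≡ 14/18. 18⁻¹ ≡ 18 (mod 19), so λ ≡ 14·18 ≡ 5.
  x = λ² - 0 - 0 = 25 - 0 ≡ 6; y = λ·(0 - 6) - 9 ≡ 18. → (6, 18)
2H = (6, 18).
Finally 3G + 2H:
(17, 11) + (6, 18). λ = (18 - 11)/(6 - 17) ≡ 7/8 mod 19. 8⁻¹ ≡ 12 (mod 19) since 8·12 = 96 ≡ 1, so λ ≡ 8.
  x = λ² - 17 - 6 = 64 - 23 ≡ 3; y = λ·(17 - 3) - 11 ≡ 6. → (3, 6)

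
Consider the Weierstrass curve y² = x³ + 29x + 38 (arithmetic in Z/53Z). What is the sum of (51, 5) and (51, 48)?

The two points share x = 51 and their y-coordinates satisfy 5 + 48 ≡ 0 (mod 53), so they are inverses. Their sum is the point at infinity.

O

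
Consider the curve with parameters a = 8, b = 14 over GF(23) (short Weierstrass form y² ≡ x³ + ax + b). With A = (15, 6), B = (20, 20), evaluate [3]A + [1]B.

(5, 8)

First 3A:
Repeated addition: build up to 3A.
2A: tangent at (15, 6): λ = (3·15² + 8)/(2·6) ≡ 16/12. 12⁻¹ ≡ 2 (mod 23) since 12·2 = 24 ≡ 1, so λ ≡ 16·2 ≡ 9.
  x = λ² - 15 - 15 = 81 - 30 ≡ 5; y = λ·(15 - 5) - 6 ≡ 15. → (5, 15)
3A: (5, 15) + (15, 6). λ = (6 - 15)/(15 - 5) ≡ 14/10 mod 23. 10⁻¹ ≡ 7 (mod 23) since 10·7 = 70 ≡ 1, so λ ≡ 6.
  x = λ² - 5 - 15 = 36 - 20 ≡ 16; y = λ·(5 - 16) - 15 ≡ 11. → (16, 11)
3A = (16, 11).
Finally 3A + B:
(16, 11) + (20, 20). λ = (20 - 11)/(20 - 16) ≡ 9/4 mod 23. 4⁻¹ ≡ 6 (mod 23) since 4·6 = 24 ≡ 1, so λ ≡ 8.
  x = λ² - 16 - 20 = 64 - 36 ≡ 5; y = λ·(16 - 5) - 11 ≡ 8. → (5, 8)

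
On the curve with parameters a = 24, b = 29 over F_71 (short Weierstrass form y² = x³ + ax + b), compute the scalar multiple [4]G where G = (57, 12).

Double-and-add on 4 = (100)₂. Start with G = (57, 12) for the leading 1-bit.
double: tangent at (57, 12): λ = (3·57² + 24)/(2·12) ≡ 44/24. 24⁻¹ ≡ 3 (mod 71), so λ ≡ 44·3 ≡ 61.
  x = λ² - 57 - 57 = 3721 - 114 ≡ 57; y = λ·(57 - 57) - 12 ≡ 59. → (57, 59)
double: tangent at (57, 59): λ = (3·57² + 24)/(2·59) ≡ 44/47. 47⁻¹ ≡ 68 (mod 71) since 47·68 = 3196 ≡ 1, so λ ≡ 44·68 ≡ 10.
  x = λ² - 57 - 57 = 100 - 114 ≡ 57; y = λ·(57 - 57) - 59 ≡ 12. → (57, 12)

(57, 12)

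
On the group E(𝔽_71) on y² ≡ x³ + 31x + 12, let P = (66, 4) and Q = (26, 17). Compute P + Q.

(66, 4) + (26, 17). λ = (17 - 4)/(26 - 66) ≡ 13/31 mod 71. 31⁻¹ ≡ 55 (mod 71), so λ ≡ 5.
  x = λ² - 66 - 26 = 25 - 92 ≡ 4; y = λ·(66 - 4) - 4 ≡ 22. → (4, 22)

(4, 22)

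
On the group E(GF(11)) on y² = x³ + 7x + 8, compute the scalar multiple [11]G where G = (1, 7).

(5, 6)

Repeated addition: build up to 11G.
2G: tangent at (1, 7): λ = (3·1² + 7)/(2·7) ≡ 10/3. 3⁻¹ ≡ 4 (mod 11) since 3·4 = 12 ≡ 1, so λ ≡ 10·4 ≡ 7.
  x = λ² - 1 - 1 = 49 - 2 ≡ 3; y = λ·(1 - 3) - 7 ≡ 1. → (3, 1)
3G: (3, 1) + (1, 7). λ = (7 - 1)/(1 - 3) ≡ 6/9 mod 11. 9⁻¹ ≡ 5 (mod 11), so λ ≡ 8.
  x = λ² - 3 - 1 = 64 - 4 ≡ 5; y = λ·(3 - 5) - 1 ≡ 5. → (5, 5)
4G: (5, 5) + (1, 7). λ = (7 - 5)/(1 - 5) ≡ 2/7 mod 11. 7⁻¹ ≡ 8 (mod 11) since 7·8 = 56 ≡ 1, so λ ≡ 5.
  x = λ² - 5 - 1 = 25 - 6 ≡ 8; y = λ·(5 - 8) - 5 ≡ 2. → (8, 2)
5G: (8, 2) + (1, 7). λ = (7 - 2)/(1 - 8) ≡ 5/4 mod 11. 4⁻¹ ≡ 3 (mod 11) since 4·3 = 12 ≡ 1, so λ ≡ 4.
  x = λ² - 8 - 1 = 16 - 9 ≡ 7; y = λ·(8 - 7) - 2 ≡ 2. → (7, 2)
6G: (7, 2) + (1, 7). λ = (7 - 2)/(1 - 7) ≡ 5/5 mod 11. 5⁻¹ ≡ 9 (mod 11), so λ ≡ 1.
  x = λ² - 7 - 1 = 1 - 8 ≡ 4; y = λ·(7 - 4) - 2 ≡ 1. → (4, 1)
7G: (4, 1) + (1, 7). λ = (7 - 1)/(1 - 4) ≡ 6/8 mod 11. 8⁻¹ ≡ 7 (mod 11), so λ ≡ 9.
  x = λ² - 4 - 1 = 81 - 5 ≡ 10; y = λ·(4 - 10) - 1 ≡ 0. → (10, 0)
8G: (10, 0) + (1, 7). λ = (7 - 0)/(1 - 10) ≡ 7/2 mod 11. 2⁻¹ ≡ 6 (mod 11), so λ ≡ 9.
  x = λ² - 10 - 1 = 81 - 11 ≡ 4; y = λ·(10 - 4) - 0 ≡ 10. → (4, 10)
9G: (4, 10) + (1, 7). λ = (7 - 10)/(1 - 4) ≡ 8/8 mod 11. 8⁻¹ ≡ 7 (mod 11) since 8·7 = 56 ≡ 1, so λ ≡ 1.
  x = λ² - 4 - 1 = 1 - 5 ≡ 7; y = λ·(4 - 7) - 10 ≡ 9. → (7, 9)
10G: (7, 9) + (1, 7). λ = (7 - 9)/(1 - 7) ≡ 9/5 mod 11. 5⁻¹ ≡ 9 (mod 11), so λ ≡ 4.
  x = λ² - 7 - 1 = 16 - 8 ≡ 8; y = λ·(7 - 8) - 9 ≡ 9. → (8, 9)
11G: (8, 9) + (1, 7). λ = (7 - 9)/(1 - 8) ≡ 9/4 mod 11. 4⁻¹ ≡ 3 (mod 11), so λ ≡ 5.
  x = λ² - 8 - 1 = 25 - 9 ≡ 5; y = λ·(8 - 5) - 9 ≡ 6. → (5, 6)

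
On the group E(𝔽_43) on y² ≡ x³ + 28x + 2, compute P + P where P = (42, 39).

(15, 23)

tangent at (42, 39): λ = (3·42² + 28)/(2·39) ≡ 31/35. 35⁻¹ ≡ 16 (mod 43), so λ ≡ 31·16 ≡ 23.
  x = λ² - 42 - 42 = 529 - 84 ≡ 15; y = λ·(42 - 15) - 39 ≡ 23. → (15, 23)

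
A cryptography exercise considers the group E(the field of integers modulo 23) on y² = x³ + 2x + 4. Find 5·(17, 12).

Write P = (17, 12).
Repeated addition: build up to 5P.
2P: tangent at (17, 12): λ = (3·17² + 2)/(2·12) ≡ 18/1. 1⁻¹ ≡ 1 (mod 23) since 1·1 = 1 ≡ 1, so λ ≡ 18·1 ≡ 18.
  x = λ² - 17 - 17 = 324 - 34 ≡ 14; y = λ·(17 - 14) - 12 ≡ 19. → (14, 19)
3P: (14, 19) + (17, 12). λ = (12 - 19)/(17 - 14) ≡ 16/3 mod 23. 3⁻¹ ≡ 8 (mod 23) since 3·8 = 24 ≡ 1, so λ ≡ 13.
  x = λ² - 14 - 17 = 169 - 31 ≡ 0; y = λ·(14 - 0) - 19 ≡ 2. → (0, 2)
4P: (0, 2) + (17, 12). λ = (12 - 2)/(17 - 0) ≡ 10/17 mod 23. 17⁻¹ ≡ 19 (mod 23), so λ ≡ 6.
  x = λ² - 0 - 17 = 36 - 17 ≡ 19; y = λ·(0 - 19) - 2 ≡ 22. → (19, 22)
5P: (19, 22) + (17, 12). λ = (12 - 22)/(17 - 19) ≡ 13/21 mod 23. 21⁻¹ ≡ 11 (mod 23) since 21·11 = 231 ≡ 1, so λ ≡ 5.
  x = λ² - 19 - 17 = 25 - 36 ≡ 12; y = λ·(19 - 12) - 22 ≡ 13. → (12, 13)

(12, 13)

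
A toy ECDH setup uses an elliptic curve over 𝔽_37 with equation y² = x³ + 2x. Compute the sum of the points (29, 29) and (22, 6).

(29, 29) + (22, 6). λ = (6 - 29)/(22 - 29) ≡ 14/30 mod 37. 30⁻¹ ≡ 21 (mod 37), so λ ≡ 35.
  x = λ² - 29 - 22 = 1225 - 51 ≡ 27; y = λ·(29 - 27) - 29 ≡ 4. → (27, 4)

(27, 4)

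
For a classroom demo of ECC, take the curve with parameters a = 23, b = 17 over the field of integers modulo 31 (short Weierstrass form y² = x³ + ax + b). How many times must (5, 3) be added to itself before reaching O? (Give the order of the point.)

7

2P: tangent at (5, 3): λ = (3·5² + 23)/(2·3) ≡ 5/6. 6⁻¹ ≡ 26 (mod 31) since 6·26 = 156 ≡ 1, so λ ≡ 5·26 ≡ 6.
  x = λ² - 5 - 5 = 36 - 10 ≡ 26; y = λ·(5 - 26) - 3 ≡ 26. → (26, 26)
3P: (26, 26) + (5, 3). λ = (3 - 26)/(5 - 26) ≡ 8/10 mod 31. 10⁻¹ ≡ 28 (mod 31) since 10·28 = 280 ≡ 1, so λ ≡ 7.
  x = λ² - 26 - 5 = 49 - 31 ≡ 18; y = λ·(26 - 18) - 26 ≡ 30. → (18, 30)
4P: (18, 30) + (5, 3). λ = (3 - 30)/(5 - 18) ≡ 4/18 mod 31. 18⁻¹ ≡ 19 (mod 31), so λ ≡ 14.
  x = λ² - 18 - 5 = 196 - 23 ≡ 18; y = λ·(18 - 18) - 30 ≡ 1. → (18, 1)
5P: (18, 1) + (5, 3). λ = (3 - 1)/(5 - 18) ≡ 2/18 mod 31. 18⁻¹ ≡ 19 (mod 31) since 18·19 = 342 ≡ 1, so λ ≡ 7.
  x = λ² - 18 - 5 = 49 - 23 ≡ 26; y = λ·(18 - 26) - 1 ≡ 5. → (26, 5)
6P: (26, 5) + (5, 3). λ = (3 - 5)/(5 - 26) ≡ 29/10 mod 31. 10⁻¹ ≡ 28 (mod 31) since 10·28 = 280 ≡ 1, so λ ≡ 6.
  x = λ² - 26 - 5 = 36 - 31 ≡ 5; y = λ·(26 - 5) - 5 ≡ 28. → (5, 28)
7P: (5, 28) + (5, 3): same x and y₁ ≡ -y₂, so the sum is O.
7P = O, so the order is 7.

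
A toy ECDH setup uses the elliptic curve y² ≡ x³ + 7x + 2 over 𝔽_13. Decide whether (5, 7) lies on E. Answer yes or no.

no

y² = 7² ≡ 10; x³ + 7x + 2 = 162 ≡ 6 (mod 13). 10 ≠ 6.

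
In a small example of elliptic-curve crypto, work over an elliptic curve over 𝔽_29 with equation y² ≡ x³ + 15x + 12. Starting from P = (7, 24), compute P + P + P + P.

Repeated addition: build up to 4P.
2P: tangent at (7, 24): λ = (3·7² + 15)/(2·24) ≡ 17/19. 19⁻¹ ≡ 26 (mod 29), so λ ≡ 17·26 ≡ 7.
  x = λ² - 7 - 7 = 49 - 14 ≡ 6; y = λ·(7 - 6) - 24 ≡ 12. → (6, 12)
3P: (6, 12) + (7, 24). λ = (24 - 12)/(7 - 6) ≡ 12/1 mod 29. 1⁻¹ ≡ 1 (mod 29), so λ ≡ 12.
  x = λ² - 6 - 7 = 144 - 13 ≡ 15; y = λ·(6 - 15) - 12 ≡ 25. → (15, 25)
4P: (15, 25) + (7, 24). λ = (24 - 25)/(7 - 15) ≡ 28/21 mod 29. 21⁻¹ ≡ 18 (mod 29), so λ ≡ 11.
  x = λ² - 15 - 7 = 121 - 22 ≡ 12; y = λ·(15 - 12) - 25 ≡ 8. → (12, 8)

(12, 8)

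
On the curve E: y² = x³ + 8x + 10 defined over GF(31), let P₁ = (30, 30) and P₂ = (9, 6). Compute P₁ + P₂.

(30, 1)

(30, 30) + (9, 6). λ = (6 - 30)/(9 - 30) ≡ 7/10 mod 31. 10⁻¹ ≡ 28 (mod 31), so λ ≡ 10.
  x = λ² - 30 - 9 = 100 - 39 ≡ 30; y = λ·(30 - 30) - 30 ≡ 1. → (30, 1)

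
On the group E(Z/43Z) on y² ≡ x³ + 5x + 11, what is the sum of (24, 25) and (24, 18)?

The two points share x = 24 and their y-coordinates satisfy 25 + 18 ≡ 0 (mod 43), so they are inverses. Their sum is 𝒪.

O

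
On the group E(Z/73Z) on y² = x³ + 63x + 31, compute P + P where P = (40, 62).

(64, 7)

tangent at (40, 62): λ = (3·40² + 63)/(2·62) ≡ 45/51. 51⁻¹ ≡ 63 (mod 73) since 51·63 = 3213 ≡ 1, so λ ≡ 45·63 ≡ 61.
  x = λ² - 40 - 40 = 3721 - 80 ≡ 64; y = λ·(40 - 64) - 62 ≡ 7. → (64, 7)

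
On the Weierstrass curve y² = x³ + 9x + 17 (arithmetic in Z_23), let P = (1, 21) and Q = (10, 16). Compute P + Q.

(16, 18)

(1, 21) + (10, 16). λ = (16 - 21)/(10 - 1) ≡ 18/9 mod 23. 9⁻¹ ≡ 18 (mod 23), so λ ≡ 2.
  x = λ² - 1 - 10 = 4 - 11 ≡ 16; y = λ·(1 - 16) - 21 ≡ 18. → (16, 18)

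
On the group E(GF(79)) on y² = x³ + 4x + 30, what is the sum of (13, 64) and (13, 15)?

The two points share x = 13 and their y-coordinates satisfy 64 + 15 ≡ 0 (mod 79), so they are inverses. Their sum is O.

O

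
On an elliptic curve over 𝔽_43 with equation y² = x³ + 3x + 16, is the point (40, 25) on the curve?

y² = 25² ≡ 23; x³ + 3x + 16 = 64136 ≡ 23 (mod 43). 23 = 23.

yes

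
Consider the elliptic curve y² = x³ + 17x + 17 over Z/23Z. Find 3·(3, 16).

Write G = (3, 16).
Repeated addition: build up to 3G.
2G: tangent at (3, 16): λ = (3·3² + 17)/(2·16) ≡ 21/9. 9⁻¹ ≡ 18 (mod 23), so λ ≡ 21·18 ≡ 10.
  x = λ² - 3 - 3 = 100 - 6 ≡ 2; y = λ·(3 - 2) - 16 ≡ 17. → (2, 17)
3G: (2, 17) + (3, 16). λ = (16 - 17)/(3 - 2) ≡ 22/1 mod 23. 1⁻¹ ≡ 1 (mod 23) since 1·1 = 1 ≡ 1, so λ ≡ 22.
  x = λ² - 2 - 3 = 484 - 5 ≡ 19; y = λ·(2 - 19) - 17 ≡ 0. → (19, 0)

(19, 0)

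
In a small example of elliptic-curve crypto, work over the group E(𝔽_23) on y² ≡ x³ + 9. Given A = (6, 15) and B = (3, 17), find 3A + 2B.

First 3A:
Repeated addition: build up to 3A.
2A: tangent at (6, 15): λ = (3·6² + 0)/(2·15) ≡ 16/7. 7⁻¹ ≡ 10 (mod 23), so λ ≡ 16·10 ≡ 22.
  x = λ² - 6 - 6 = 484 - 12 ≡ 12; y = λ·(6 - 12) - 15 ≡ 14. → (12, 14)
3A: (12, 14) + (6, 15). λ = (15 - 14)/(6 - 12) ≡ 1/17 mod 23. 17⁻¹ ≡ 19 (mod 23) since 17·19 = 323 ≡ 1, so λ ≡ 19.
  x = λ² - 12 - 6 = 361 - 18 ≡ 21; y = λ·(12 - 21) - 14 ≡ 22. → (21, 22)
3A = (21, 22).
Next 2B:
Repeated addition: build up to 2B.
2B: tangent at (3, 17): λ = (3·3² + 0)/(2·17) ≡ 4/11. 11⁻¹ ≡ 21 (mod 23), so λ ≡ 4·21 ≡ 15.
  x = λ² - 3 - 3 = 225 - 6 ≡ 12; y = λ·(3 - 12) - 17 ≡ 9. → (12, 9)
2B = (12, 9).
Finally 3A + 2B:
(21, 22) + (12, 9). λ = (9 - 22)/(12 - 21) ≡ 10/14 mod 23. 14⁻¹ ≡ 5 (mod 23) since 14·5 = 70 ≡ 1, so λ ≡ 4.
  x = λ² - 21 - 12 = 16 - 33 ≡ 6; y = λ·(21 - 6) - 22 ≡ 15. → (6, 15)

(6, 15)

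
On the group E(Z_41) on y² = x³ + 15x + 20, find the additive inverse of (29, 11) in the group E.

(29, 30)

-(29, 11) = (29, -11 mod 41) = (29, 30).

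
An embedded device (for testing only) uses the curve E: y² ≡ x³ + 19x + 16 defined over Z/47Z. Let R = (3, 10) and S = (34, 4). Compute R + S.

(5, 1)

(3, 10) + (34, 4). λ = (4 - 10)/(34 - 3) ≡ 41/31 mod 47. 31⁻¹ ≡ 44 (mod 47) since 31·44 = 1364 ≡ 1, so λ ≡ 18.
  x = λ² - 3 - 34 = 324 - 37 ≡ 5; y = λ·(3 - 5) - 10 ≡ 1. → (5, 1)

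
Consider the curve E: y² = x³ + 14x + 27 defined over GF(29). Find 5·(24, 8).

(17, 25)

Write P = (24, 8).
Double-and-add on 5 = (101)₂. Start with P = (24, 8) for the leading 1-bit.
double: tangent at (24, 8): λ = (3·24² + 14)/(2·8) ≡ 2/16. 16⁻¹ ≡ 20 (mod 29) since 16·20 = 320 ≡ 1, so λ ≡ 2·20 ≡ 11.
  x = λ² - 24 - 24 = 121 - 48 ≡ 15; y = λ·(24 - 15) - 8 ≡ 4. → (15, 4)
double: tangent at (15, 4): λ = (3·15² + 14)/(2·4) ≡ 22/8. 8⁻¹ ≡ 11 (mod 29), so λ ≡ 22·11 ≡ 10.
  x = λ² - 15 - 15 = 100 - 30 ≡ 12; y = λ·(15 - 12) - 4 ≡ 26. → (12, 26)
add P: (12, 26) + (24, 8). λ = (8 - 26)/(24 - 12) ≡ 11/12 mod 29. 12⁻¹ ≡ 17 (mod 29), so λ ≡ 13.
  x = λ² - 12 - 24 = 169 - 36 ≡ 17; y = λ·(12 - 17) - 26 ≡ 25. → (17, 25)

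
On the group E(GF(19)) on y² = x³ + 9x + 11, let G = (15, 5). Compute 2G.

(8, 14)

tangent at (15, 5): λ = (3·15² + 9)/(2·5) ≡ 0/10. 10⁻¹ ≡ 2 (mod 19) since 10·2 = 20 ≡ 1, so λ ≡ 0·2 ≡ 0.
  x = λ² - 15 - 15 = 0 - 30 ≡ 8; y = λ·(15 - 8) - 5 ≡ 14. → (8, 14)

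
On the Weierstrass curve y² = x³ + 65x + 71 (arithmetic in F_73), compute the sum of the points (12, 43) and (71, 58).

(31, 66)

(12, 43) + (71, 58). λ = (58 - 43)/(71 - 12) ≡ 15/59 mod 73. 59⁻¹ ≡ 26 (mod 73) since 59·26 = 1534 ≡ 1, so λ ≡ 25.
  x = λ² - 12 - 71 = 625 - 83 ≡ 31; y = λ·(12 - 31) - 43 ≡ 66. → (31, 66)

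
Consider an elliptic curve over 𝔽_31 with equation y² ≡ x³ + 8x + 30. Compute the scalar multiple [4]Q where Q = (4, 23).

Double-and-add on 4 = (100)₂. Start with Q = (4, 23) for the leading 1-bit.
double: tangent at (4, 23): λ = (3·4² + 8)/(2·23) ≡ 25/15. 15⁻¹ ≡ 29 (mod 31) since 15·29 = 435 ≡ 1, so λ ≡ 25·29 ≡ 12.
  x = λ² - 4 - 4 = 144 - 8 ≡ 12; y = λ·(4 - 12) - 23 ≡ 5. → (12, 5)
double: tangent at (12, 5): λ = (3·12² + 8)/(2·5) ≡ 6/10. 10⁻¹ ≡ 28 (mod 31) since 10·28 = 280 ≡ 1, so λ ≡ 6·28 ≡ 13.
  x = λ² - 12 - 12 = 169 - 24 ≡ 21; y = λ·(12 - 21) - 5 ≡ 2. → (21, 2)

(21, 2)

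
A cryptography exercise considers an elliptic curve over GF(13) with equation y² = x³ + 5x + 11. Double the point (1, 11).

(2, 4)

tangent at (1, 11): λ = (3·1² + 5)/(2·11) ≡ 8/9. 9⁻¹ ≡ 3 (mod 13), so λ ≡ 8·3 ≡ 11.
  x = λ² - 1 - 1 = 121 - 2 ≡ 2; y = λ·(1 - 2) - 11 ≡ 4. → (2, 4)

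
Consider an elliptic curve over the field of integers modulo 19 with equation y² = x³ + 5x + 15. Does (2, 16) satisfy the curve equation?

y² = 16² ≡ 9; x³ + 5x + 15 = 33 ≡ 14 (mod 19). 9 ≠ 14.

no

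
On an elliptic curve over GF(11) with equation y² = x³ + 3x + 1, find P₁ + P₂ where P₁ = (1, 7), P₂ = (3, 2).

(5, 3)

(1, 7) + (3, 2). λ = (2 - 7)/(3 - 1) ≡ 6/2 mod 11. 2⁻¹ ≡ 6 (mod 11), so λ ≡ 3.
  x = λ² - 1 - 3 = 9 - 4 ≡ 5; y = λ·(1 - 5) - 7 ≡ 3. → (5, 3)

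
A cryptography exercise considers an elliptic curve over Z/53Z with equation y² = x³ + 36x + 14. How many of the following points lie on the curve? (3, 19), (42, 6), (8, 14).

(3, 19): 19² ≡ 43, rhs ≡ 43 → on.
(42, 6): 6² ≡ 36, rhs ≡ 36 → on.
(8, 14): 14² ≡ 37, rhs ≡ 19 → off.

2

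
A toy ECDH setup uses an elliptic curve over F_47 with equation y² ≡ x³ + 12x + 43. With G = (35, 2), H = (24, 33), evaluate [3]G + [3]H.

(2, 34)

First 3G:
Repeated addition: build up to 3G.
2G: tangent at (35, 2): λ = (3·35² + 12)/(2·2) ≡ 21/4. 4⁻¹ ≡ 12 (mod 47), so λ ≡ 21·12 ≡ 17.
  x = λ² - 35 - 35 = 289 - 70 ≡ 31; y = λ·(35 - 31) - 2 ≡ 19. → (31, 19)
3G: (31, 19) + (35, 2). λ = (2 - 19)/(35 - 31) ≡ 30/4 mod 47. 4⁻¹ ≡ 12 (mod 47), so λ ≡ 31.
  x = λ² - 31 - 35 = 961 - 66 ≡ 2; y = λ·(31 - 2) - 19 ≡ 34. → (2, 34)
3G = (2, 34).
Next 3H:
Repeated addition: build up to 3H.
2H: tangent at (24, 33): λ = (3·24² + 12)/(2·33) ≡ 1/19. 19⁻¹ ≡ 5 (mod 47) since 19·5 = 95 ≡ 1, so λ ≡ 1·5 ≡ 5.
  x = λ² - 24 - 24 = 25 - 48 ≡ 24; y = λ·(24 - 24) - 33 ≡ 14. → (24, 14)
3H: (24, 14) + (24, 33): same x and y₁ ≡ -y₂, so the sum is O.
3H = O.
Finally 3G + 3H:
(2, 34) + O = (2, 34) (identity).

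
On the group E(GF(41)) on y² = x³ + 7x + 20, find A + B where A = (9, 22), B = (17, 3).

(9, 22) + (17, 3). λ = (3 - 22)/(17 - 9) ≡ 22/8 mod 41. 8⁻¹ ≡ 36 (mod 41), so λ ≡ 13.
  x = λ² - 9 - 17 = 169 - 26 ≡ 20; y = λ·(9 - 20) - 22 ≡ 40. → (20, 40)

(20, 40)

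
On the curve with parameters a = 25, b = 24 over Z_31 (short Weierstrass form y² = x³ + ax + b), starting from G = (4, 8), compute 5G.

Repeated addition: build up to 5G.
2G: tangent at (4, 8): λ = (3·4² + 25)/(2·8) ≡ 11/16. 16⁻¹ ≡ 2 (mod 31), so λ ≡ 11·2 ≡ 22.
  x = λ² - 4 - 4 = 484 - 8 ≡ 11; y = λ·(4 - 11) - 8 ≡ 24. → (11, 24)
3G: (11, 24) + (4, 8). λ = (8 - 24)/(4 - 11) ≡ 15/24 mod 31. 24⁻¹ ≡ 22 (mod 31), so λ ≡ 20.
  x = λ² - 11 - 4 = 400 - 15 ≡ 13; y = λ·(11 - 13) - 24 ≡ 29. → (13, 29)
4G: (13, 29) + (4, 8). λ = (8 - 29)/(4 - 13) ≡ 10/22 mod 31. 22⁻¹ ≡ 24 (mod 31), so λ ≡ 23.
  x = λ² - 13 - 4 = 529 - 17 ≡ 16; y = λ·(13 - 16) - 29 ≡ 26. → (16, 26)
5G: (16, 26) + (4, 8). λ = (8 - 26)/(4 - 16) ≡ 13/19 mod 31. 19⁻¹ ≡ 18 (mod 31), so λ ≡ 17.
  x = λ² - 16 - 4 = 289 - 20 ≡ 21; y = λ·(16 - 21) - 26 ≡ 13. → (21, 13)

(21, 13)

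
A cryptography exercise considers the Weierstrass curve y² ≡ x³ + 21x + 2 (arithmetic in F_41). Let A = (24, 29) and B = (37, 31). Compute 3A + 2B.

First 3A:
Repeated addition: build up to 3A.
2A: tangent at (24, 29): λ = (3·24² + 21)/(2·29) ≡ 27/17. 17⁻¹ ≡ 29 (mod 41), so λ ≡ 27·29 ≡ 4.
  x = λ² - 24 - 24 = 16 - 48 ≡ 9; y = λ·(24 - 9) - 29 ≡ 31. → (9, 31)
3A: (9, 31) + (24, 29). λ = (29 - 31)/(24 - 9) ≡ 39/15 mod 41. 15⁻¹ ≡ 11 (mod 41), so λ ≡ 19.
  x = λ² - 9 - 24 = 361 - 33 ≡ 0; y = λ·(9 - 0) - 31 ≡ 17. → (0, 17)
3A = (0, 17).
Next 2B:
Repeated addition: build up to 2B.
2B: tangent at (37, 31): λ = (3·37² + 21)/(2·31) ≡ 28/21. 21⁻¹ ≡ 2 (mod 41), so λ ≡ 28·2 ≡ 15.
  x = λ² - 37 - 37 = 225 - 74 ≡ 28; y = λ·(37 - 28) - 31 ≡ 22. → (28, 22)
2B = (28, 22).
Finally 3A + 2B:
(0, 17) + (28, 22). λ = (22 - 17)/(28 - 0) ≡ 5/28 mod 41. 28⁻¹ ≡ 22 (mod 41) since 28·22 = 616 ≡ 1, so λ ≡ 28.
  x = λ² - 0 - 28 = 784 - 28 ≡ 18; y = λ·(0 - 18) - 17 ≡ 12. → (18, 12)

(18, 12)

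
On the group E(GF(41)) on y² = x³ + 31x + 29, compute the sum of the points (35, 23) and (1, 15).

(13, 28)

(35, 23) + (1, 15). λ = (15 - 23)/(1 - 35) ≡ 33/7 mod 41. 7⁻¹ ≡ 6 (mod 41) since 7·6 = 42 ≡ 1, so λ ≡ 34.
  x = λ² - 35 - 1 = 1156 - 36 ≡ 13; y = λ·(35 - 13) - 23 ≡ 28. → (13, 28)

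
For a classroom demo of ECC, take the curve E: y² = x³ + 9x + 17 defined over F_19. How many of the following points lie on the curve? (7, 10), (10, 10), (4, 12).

2

(7, 10): 10² ≡ 5, rhs ≡ 5 → on.
(10, 10): 10² ≡ 5, rhs ≡ 5 → on.
(4, 12): 12² ≡ 11, rhs ≡ 3 → off.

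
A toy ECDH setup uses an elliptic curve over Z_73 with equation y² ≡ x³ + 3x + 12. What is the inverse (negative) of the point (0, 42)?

-(0, 42) = (0, -42 mod 73) = (0, 31).

(0, 31)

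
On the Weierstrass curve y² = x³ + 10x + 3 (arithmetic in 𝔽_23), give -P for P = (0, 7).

(0, 16)

-(0, 7) = (0, -7 mod 23) = (0, 16).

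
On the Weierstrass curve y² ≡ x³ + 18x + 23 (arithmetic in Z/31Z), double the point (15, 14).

(11, 23)

tangent at (15, 14): λ = (3·15² + 18)/(2·14) ≡ 11/28. 28⁻¹ ≡ 10 (mod 31) since 28·10 = 280 ≡ 1, so λ ≡ 11·10 ≡ 17.
  x = λ² - 15 - 15 = 289 - 30 ≡ 11; y = λ·(15 - 11) - 14 ≡ 23. → (11, 23)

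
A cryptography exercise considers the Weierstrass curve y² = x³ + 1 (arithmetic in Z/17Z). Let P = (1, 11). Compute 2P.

tangent at (1, 11): λ = (3·1² + 0)/(2·11) ≡ 3/5. 5⁻¹ ≡ 7 (mod 17), so λ ≡ 3·7 ≡ 4.
  x = λ² - 1 - 1 = 16 - 2 ≡ 14; y = λ·(1 - 14) - 11 ≡ 5. → (14, 5)

(14, 5)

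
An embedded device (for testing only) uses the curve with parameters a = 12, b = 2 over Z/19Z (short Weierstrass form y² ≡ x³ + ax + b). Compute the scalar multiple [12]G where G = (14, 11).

(15, 2)

Double-and-add on 12 = (1100)₂. Start with G = (14, 11) for the leading 1-bit.
double: tangent at (14, 11): λ = (3·14² + 12)/(2·11) ≡ 11/3. 3⁻¹ ≡ 13 (mod 19) since 3·13 = 39 ≡ 1, so λ ≡ 11·13 ≡ 10.
  x = λ² - 14 - 14 = 100 - 28 ≡ 15; y = λ·(14 - 15) - 11 ≡ 17. → (15, 17)
add G: (15, 17) + (14, 11). λ = (11 - 17)/(14 - 15) ≡ 13/18 mod 19. 18⁻¹ ≡ 18 (mod 19) since 18·18 = 324 ≡ 1, so λ ≡ 6.
  x = λ² - 15 - 14 = 36 - 29 ≡ 7; y = λ·(15 - 7) - 17 ≡ 12. → (7, 12)
double: tangent at (7, 12): λ = (3·7² + 12)/(2·12) ≡ 7/5. 5⁻¹ ≡ 4 (mod 19), so λ ≡ 7·4 ≡ 9.
  x = λ² - 7 - 7 = 81 - 14 ≡ 10; y = λ·(7 - 10) - 12 ≡ 18. → (10, 18)
double: tangent at (10, 18): λ = (3·10² + 12)/(2·18) ≡ 8/17. 17⁻¹ ≡ 9 (mod 19), so λ ≡ 8·9 ≡ 15.
  x = λ² - 10 - 10 = 225 - 20 ≡ 15; y = λ·(10 - 15) - 18 ≡ 2. → (15, 2)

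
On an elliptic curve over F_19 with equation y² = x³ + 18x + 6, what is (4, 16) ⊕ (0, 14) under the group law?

(1, 14)

(4, 16) + (0, 14). λ = (14 - 16)/(0 - 4) ≡ 17/15 mod 19. 15⁻¹ ≡ 14 (mod 19) since 15·14 = 210 ≡ 1, so λ ≡ 10.
  x = λ² - 4 - 0 = 100 - 4 ≡ 1; y = λ·(4 - 1) - 16 ≡ 14. → (1, 14)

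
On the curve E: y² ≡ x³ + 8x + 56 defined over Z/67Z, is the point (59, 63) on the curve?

y² = 63² ≡ 16; x³ + 8x + 56 = 205907 ≡ 16 (mod 67). 16 = 16.

yes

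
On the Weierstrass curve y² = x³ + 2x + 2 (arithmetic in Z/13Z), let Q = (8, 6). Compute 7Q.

(4, 3)

Double-and-add on 7 = (111)₂. Start with Q = (8, 6) for the leading 1-bit.
double: tangent at (8, 6): λ = (3·8² + 2)/(2·6) ≡ 12/12. 12⁻¹ ≡ 12 (mod 13), so λ ≡ 12·12 ≡ 1.
  x = λ² - 8 - 8 = 1 - 16 ≡ 11; y = λ·(8 - 11) - 6 ≡ 4. → (11, 4)
add Q: (11, 4) + (8, 6). λ = (6 - 4)/(8 - 11) ≡ 2/10 mod 13. 10⁻¹ ≡ 4 (mod 13), so λ ≡ 8.
  x = λ² - 11 - 8 = 64 - 19 ≡ 6; y = λ·(11 - 6) - 4 ≡ 10. → (6, 10)
double: tangent at (6, 10): λ = (3·6² + 2)/(2·10) ≡ 6/7. 7⁻¹ ≡ 2 (mod 13), so λ ≡ 6·2 ≡ 12.
  x = λ² - 6 - 6 = 144 - 12 ≡ 2; y = λ·(6 - 2) - 10 ≡ 12. → (2, 12)
add Q: (2, 12) + (8, 6). λ = (6 - 12)/(8 - 2) ≡ 7/6 mod 13. 6⁻¹ ≡ 11 (mod 13) since 6·11 = 66 ≡ 1, so λ ≡ 12.
  x = λ² - 2 - 8 = 144 - 10 ≡ 4; y = λ·(2 - 4) - 12 ≡ 3. → (4, 3)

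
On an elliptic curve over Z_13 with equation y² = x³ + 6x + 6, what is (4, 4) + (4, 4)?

(1, 0)

tangent at (4, 4): λ = (3·4² + 6)/(2·4) ≡ 2/8. 8⁻¹ ≡ 5 (mod 13) since 8·5 = 40 ≡ 1, so λ ≡ 2·5 ≡ 10.
  x = λ² - 4 - 4 = 100 - 8 ≡ 1; y = λ·(4 - 1) - 4 ≡ 0. → (1, 0)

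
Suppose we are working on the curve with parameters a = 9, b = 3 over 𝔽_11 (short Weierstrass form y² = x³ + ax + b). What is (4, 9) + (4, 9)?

(6, 3)

tangent at (4, 9): λ = (3·4² + 9)/(2·9) ≡ 2/7. 7⁻¹ ≡ 8 (mod 11), so λ ≡ 2·8 ≡ 5.
  x = λ² - 4 - 4 = 25 - 8 ≡ 6; y = λ·(4 - 6) - 9 ≡ 3. → (6, 3)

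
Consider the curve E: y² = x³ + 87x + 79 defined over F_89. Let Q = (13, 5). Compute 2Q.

(10, 13)

tangent at (13, 5): λ = (3·13² + 87)/(2·5) ≡ 60/10. 10⁻¹ ≡ 9 (mod 89), so λ ≡ 60·9 ≡ 6.
  x = λ² - 13 - 13 = 36 - 26 ≡ 10; y = λ·(13 - 10) - 5 ≡ 13. → (10, 13)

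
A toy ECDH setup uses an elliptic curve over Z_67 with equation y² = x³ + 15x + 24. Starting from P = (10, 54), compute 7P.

(64, 35)

Repeated addition: build up to 7P.
2P: tangent at (10, 54): λ = (3·10² + 15)/(2·54) ≡ 47/41. 41⁻¹ ≡ 18 (mod 67) since 41·18 = 738 ≡ 1, so λ ≡ 47·18 ≡ 42.
  x = λ² - 10 - 10 = 1764 - 20 ≡ 2; y = λ·(10 - 2) - 54 ≡ 14. → (2, 14)
3P: (2, 14) + (10, 54). λ = (54 - 14)/(10 - 2) ≡ 40/8 mod 67. 8⁻¹ ≡ 42 (mod 67) since 8·42 = 336 ≡ 1, so λ ≡ 5.
  x = λ² - 2 - 10 = 25 - 12 ≡ 13; y = λ·(2 - 13) - 14 ≡ 65. → (13, 65)
4P: (13, 65) + (10, 54). λ = (54 - 65)/(10 - 13) ≡ 56/64 mod 67. 64⁻¹ ≡ 22 (mod 67) since 64·22 = 1408 ≡ 1, so λ ≡ 26.
  x = λ² - 13 - 10 = 676 - 23 ≡ 50; y = λ·(13 - 50) - 65 ≡ 45. → (50, 45)
5P: (50, 45) + (10, 54). λ = (54 - 45)/(10 - 50) ≡ 9/27 mod 67. 27⁻¹ ≡ 5 (mod 67) since 27·5 = 135 ≡ 1, so λ ≡ 45.
  x = λ² - 50 - 10 = 2025 - 60 ≡ 22; y = λ·(50 - 22) - 45 ≡ 9. → (22, 9)
6P: (22, 9) + (10, 54). λ = (54 - 9)/(10 - 22) ≡ 45/55 mod 67. 55⁻¹ ≡ 39 (mod 67) since 55·39 = 2145 ≡ 1, so λ ≡ 13.
  x = λ² - 22 - 10 = 169 - 32 ≡ 3; y = λ·(22 - 3) - 9 ≡ 37. → (3, 37)
7P: (3, 37) + (10, 54). λ = (54 - 37)/(10 - 3) ≡ 17/7 mod 67. 7⁻¹ ≡ 48 (mod 67), so λ ≡ 12.
  x = λ² - 3 - 10 = 144 - 13 ≡ 64; y = λ·(3 - 64) - 37 ≡ 35. → (64, 35)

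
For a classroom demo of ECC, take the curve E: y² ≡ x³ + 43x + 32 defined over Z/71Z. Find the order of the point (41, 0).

2

2P: (41, 0) + (41, 0): same x and y₁ ≡ -y₂, so the sum is O.
2P = O, so the order is 2.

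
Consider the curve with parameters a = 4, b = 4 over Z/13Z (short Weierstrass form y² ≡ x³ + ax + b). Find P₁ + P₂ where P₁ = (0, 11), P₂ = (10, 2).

(12, 5)

(0, 11) + (10, 2). λ = (2 - 11)/(10 - 0) ≡ 4/10 mod 13. 10⁻¹ ≡ 4 (mod 13), so λ ≡ 3.
  x = λ² - 0 - 10 = 9 - 10 ≡ 12; y = λ·(0 - 12) - 11 ≡ 5. → (12, 5)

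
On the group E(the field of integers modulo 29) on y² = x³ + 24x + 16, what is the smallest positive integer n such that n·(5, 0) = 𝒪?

2P: (5, 0) + (5, 0): same x and y₁ ≡ -y₂, so the sum is 𝒪.
2P = 𝒪, so the order is 2.

2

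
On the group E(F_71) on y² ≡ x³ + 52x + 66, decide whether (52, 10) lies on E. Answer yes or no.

yes

y² = 10² ≡ 29; x³ + 52x + 66 = 143378 ≡ 29 (mod 71). 29 = 29.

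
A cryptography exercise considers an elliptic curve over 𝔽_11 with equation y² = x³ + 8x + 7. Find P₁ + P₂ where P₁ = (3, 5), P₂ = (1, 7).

(8, 0)

(3, 5) + (1, 7). λ = (7 - 5)/(1 - 3) ≡ 2/9 mod 11. 9⁻¹ ≡ 5 (mod 11), so λ ≡ 10.
  x = λ² - 3 - 1 = 100 - 4 ≡ 8; y = λ·(3 - 8) - 5 ≡ 0. → (8, 0)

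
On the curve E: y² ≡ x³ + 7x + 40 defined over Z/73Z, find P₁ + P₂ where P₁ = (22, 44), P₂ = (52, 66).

(7, 40)

(22, 44) + (52, 66). λ = (66 - 44)/(52 - 22) ≡ 22/30 mod 73. 30⁻¹ ≡ 56 (mod 73), so λ ≡ 64.
  x = λ² - 22 - 52 = 4096 - 74 ≡ 7; y = λ·(22 - 7) - 44 ≡ 40. → (7, 40)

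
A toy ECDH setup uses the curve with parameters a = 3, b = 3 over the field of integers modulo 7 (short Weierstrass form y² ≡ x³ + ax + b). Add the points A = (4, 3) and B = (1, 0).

(3, 5)

(4, 3) + (1, 0). λ = (0 - 3)/(1 - 4) ≡ 4/4 mod 7. 4⁻¹ ≡ 2 (mod 7), so λ ≡ 1.
  x = λ² - 4 - 1 = 1 - 5 ≡ 3; y = λ·(4 - 3) - 3 ≡ 5. → (3, 5)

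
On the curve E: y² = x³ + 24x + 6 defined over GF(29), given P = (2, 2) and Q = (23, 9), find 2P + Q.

(15, 0)

First 2P:
Repeated addition: build up to 2P.
2P: tangent at (2, 2): λ = (3·2² + 24)/(2·2) ≡ 7/4. 4⁻¹ ≡ 22 (mod 29), so λ ≡ 7·22 ≡ 9.
  x = λ² - 2 - 2 = 81 - 4 ≡ 19; y = λ·(2 - 19) - 2 ≡ 19. → (19, 19)
2P = (19, 19).
Finally 2P + Q:
(19, 19) + (23, 9). λ = (9 - 19)/(23 - 19) ≡ 19/4 mod 29. 4⁻¹ ≡ 22 (mod 29), so λ ≡ 12.
  x = λ² - 19 - 23 = 144 - 42 ≡ 15; y = λ·(19 - 15) - 19 ≡ 0. → (15, 0)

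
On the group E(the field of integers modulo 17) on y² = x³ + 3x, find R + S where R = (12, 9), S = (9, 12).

(14, 10)

(12, 9) + (9, 12). λ = (12 - 9)/(9 - 12) ≡ 3/14 mod 17. 14⁻¹ ≡ 11 (mod 17), so λ ≡ 16.
  x = λ² - 12 - 9 = 256 - 21 ≡ 14; y = λ·(12 - 14) - 9 ≡ 10. → (14, 10)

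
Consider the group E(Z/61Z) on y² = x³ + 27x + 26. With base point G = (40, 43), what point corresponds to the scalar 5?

Double-and-add on 5 = (101)₂. Start with G = (40, 43) for the leading 1-bit.
double: tangent at (40, 43): λ = (3·40² + 27)/(2·43) ≡ 8/25. 25⁻¹ ≡ 22 (mod 61), so λ ≡ 8·22 ≡ 54.
  x = λ² - 40 - 40 = 2916 - 80 ≡ 30; y = λ·(40 - 30) - 43 ≡ 9. → (30, 9)
double: tangent at (30, 9): λ = (3·30² + 27)/(2·9) ≡ 43/18. 18⁻¹ ≡ 17 (mod 61), so λ ≡ 43·17 ≡ 60.
  x = λ² - 30 - 30 = 3600 - 60 ≡ 2; y = λ·(30 - 2) - 9 ≡ 24. → (2, 24)
add G: (2, 24) + (40, 43). λ = (43 - 24)/(40 - 2) ≡ 19/38 mod 61. 38⁻¹ ≡ 53 (mod 61) since 38·53 = 2014 ≡ 1, so λ ≡ 31.
  x = λ² - 2 - 40 = 961 - 42 ≡ 4; y = λ·(2 - 4) - 24 ≡ 36. → (4, 36)

(4, 36)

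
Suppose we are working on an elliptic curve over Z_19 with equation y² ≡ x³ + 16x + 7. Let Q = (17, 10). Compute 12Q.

(18, 3)

Double-and-add on 12 = (1100)₂. Start with Q = (17, 10) for the leading 1-bit.
double: tangent at (17, 10): λ = (3·17² + 16)/(2·10) ≡ 9/1. 1⁻¹ ≡ 1 (mod 19) since 1·1 = 1 ≡ 1, so λ ≡ 9·1 ≡ 9.
  x = λ² - 17 - 17 = 81 - 34 ≡ 9; y = λ·(17 - 9) - 10 ≡ 5. → (9, 5)
add Q: (9, 5) + (17, 10). λ = (10 - 5)/(17 - 9) ≡ 5/8 mod 19. 8⁻¹ ≡ 12 (mod 19), so λ ≡ 3.
  x = λ² - 9 - 17 = 9 - 26 ≡ 2; y = λ·(9 - 2) - 5 ≡ 16. → (2, 16)
double: tangent at (2, 16): λ = (3·2² + 16)/(2·16) ≡ 9/13. 13⁻¹ ≡ 3 (mod 19) since 13·3 = 39 ≡ 1, so λ ≡ 9·3 ≡ 8.
  x = λ² - 2 - 2 = 64 - 4 ≡ 3; y = λ·(2 - 3) - 16 ≡ 14. → (3, 14)
double: tangent at (3, 14): λ = (3·3² + 16)/(2·14) ≡ 5/9. 9⁻¹ ≡ 17 (mod 19), so λ ≡ 5·17 ≡ 9.
  x = λ² - 3 - 3 = 81 - 6 ≡ 18; y = λ·(3 - 18) - 14 ≡ 3. → (18, 3)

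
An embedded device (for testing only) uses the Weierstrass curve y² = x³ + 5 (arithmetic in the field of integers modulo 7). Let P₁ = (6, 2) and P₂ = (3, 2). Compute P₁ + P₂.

(6, 2) + (3, 2). λ = (2 - 2)/(3 - 6) ≡ 0/4 mod 7. 4⁻¹ ≡ 2 (mod 7) since 4·2 = 8 ≡ 1, so λ ≡ 0.
  x = λ² - 6 - 3 = 0 - 9 ≡ 5; y = λ·(6 - 5) - 2 ≡ 5. → (5, 5)

(5, 5)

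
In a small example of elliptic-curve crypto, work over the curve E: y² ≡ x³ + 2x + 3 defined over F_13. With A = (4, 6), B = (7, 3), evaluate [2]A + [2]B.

First 2A:
Repeated addition: build up to 2A.
2A: tangent at (4, 6): λ = (3·4² + 2)/(2·6) ≡ 11/12. 12⁻¹ ≡ 12 (mod 13) since 12·12 = 144 ≡ 1, so λ ≡ 11·12 ≡ 2.
  x = λ² - 4 - 4 = 4 - 8 ≡ 9; y = λ·(4 - 9) - 6 ≡ 10. → (9, 10)
2A = (9, 10).
Next 2B:
Repeated addition: build up to 2B.
2B: tangent at (7, 3): λ = (3·7² + 2)/(2·3) ≡ 6/6. 6⁻¹ ≡ 11 (mod 13), so λ ≡ 6·11 ≡ 1.
  x = λ² - 7 - 7 = 1 - 14 ≡ 0; y = λ·(7 - 0) - 3 ≡ 4. → (0, 4)
2B = (0, 4).
Finally 2A + 2B:
(9, 10) + (0, 4). λ = (4 - 10)/(0 - 9) ≡ 7/4 mod 13. 4⁻¹ ≡ 10 (mod 13), so λ ≡ 5.
  x = λ² - 9 - 0 = 25 - 9 ≡ 3; y = λ·(9 - 3) - 10 ≡ 7. → (3, 7)

(3, 7)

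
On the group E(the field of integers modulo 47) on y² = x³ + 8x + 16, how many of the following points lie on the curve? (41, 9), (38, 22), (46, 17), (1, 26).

3

(41, 9): 9² ≡ 34, rhs ≡ 34 → on.
(38, 22): 22² ≡ 14, rhs ≡ 14 → on.
(46, 17): 17² ≡ 7, rhs ≡ 7 → on.
(1, 26): 26² ≡ 18, rhs ≡ 25 → off.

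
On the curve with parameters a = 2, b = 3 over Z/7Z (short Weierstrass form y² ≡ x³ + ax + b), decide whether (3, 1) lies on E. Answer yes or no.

y² = 1² ≡ 1; x³ + 2x + 3 = 36 ≡ 1 (mod 7). 1 = 1.

yes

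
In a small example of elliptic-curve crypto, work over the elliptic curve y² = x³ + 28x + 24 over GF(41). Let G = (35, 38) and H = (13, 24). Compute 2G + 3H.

First 2G:
Repeated addition: build up to 2G.
2G: tangent at (35, 38): λ = (3·35² + 28)/(2·38) ≡ 13/35. 35⁻¹ ≡ 34 (mod 41), so λ ≡ 13·34 ≡ 32.
  x = λ² - 35 - 35 = 1024 - 70 ≡ 11; y = λ·(35 - 11) - 38 ≡ 33. → (11, 33)
2G = (11, 33).
Next 3H:
Repeated addition: build up to 3H.
2H: tangent at (13, 24): λ = (3·13² + 28)/(2·24) ≡ 2/7. 7⁻¹ ≡ 6 (mod 41), so λ ≡ 2·6 ≡ 12.
  x = λ² - 13 - 13 = 144 - 26 ≡ 36; y = λ·(13 - 36) - 24 ≡ 28. → (36, 28)
3H: (36, 28) + (13, 24). λ = (24 - 28)/(13 - 36) ≡ 37/18 mod 41. 18⁻¹ ≡ 16 (mod 41) since 18·16 = 288 ≡ 1, so λ ≡ 18.
  x = λ² - 36 - 13 = 324 - 49 ≡ 29; y = λ·(36 - 29) - 28 ≡ 16. → (29, 16)
3H = (29, 16).
Finally 2G + 3H:
(11, 33) + (29, 16). λ = (16 - 33)/(29 - 11) ≡ 24/18 mod 41. 18⁻¹ ≡ 16 (mod 41) since 18·16 = 288 ≡ 1, so λ ≡ 15.
  x = λ² - 11 - 29 = 225 - 40 ≡ 21; y = λ·(11 - 21) - 33 ≡ 22. → (21, 22)

(21, 22)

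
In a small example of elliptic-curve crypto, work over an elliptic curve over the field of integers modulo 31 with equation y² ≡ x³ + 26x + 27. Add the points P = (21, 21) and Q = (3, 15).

(21, 21) + (3, 15). λ = (15 - 21)/(3 - 21) ≡ 25/13 mod 31. 13⁻¹ ≡ 12 (mod 31) since 13·12 = 156 ≡ 1, so λ ≡ 21.
  x = λ² - 21 - 3 = 441 - 24 ≡ 14; y = λ·(21 - 14) - 21 ≡ 2. → (14, 2)

(14, 2)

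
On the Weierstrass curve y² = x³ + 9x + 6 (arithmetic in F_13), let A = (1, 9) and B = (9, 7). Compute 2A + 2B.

First 2A:
Repeated addition: build up to 2A.
2A: tangent at (1, 9): λ = (3·1² + 9)/(2·9) ≡ 12/5. 5⁻¹ ≡ 8 (mod 13) since 5·8 = 40 ≡ 1, so λ ≡ 12·8 ≡ 5.
  x = λ² - 1 - 1 = 25 - 2 ≡ 10; y = λ·(1 - 10) - 9 ≡ 11. → (10, 11)
2A = (10, 11).
Next 2B:
Repeated addition: build up to 2B.
2B: tangent at (9, 7): λ = (3·9² + 9)/(2·7) ≡ 5/1. 1⁻¹ ≡ 1 (mod 13) since 1·1 = 1 ≡ 1, so λ ≡ 5·1 ≡ 5.
  x = λ² - 9 - 9 = 25 - 18 ≡ 7; y = λ·(9 - 7) - 7 ≡ 3. → (7, 3)
2B = (7, 3).
Finally 2A + 2B:
(10, 11) + (7, 3). λ = (3 - 11)/(7 - 10) ≡ 5/10 mod 13. 10⁻¹ ≡ 4 (mod 13), so λ ≡ 7.
  x = λ² - 10 - 7 = 49 - 17 ≡ 6; y = λ·(10 - 6) - 11 ≡ 4. → (6, 4)

(6, 4)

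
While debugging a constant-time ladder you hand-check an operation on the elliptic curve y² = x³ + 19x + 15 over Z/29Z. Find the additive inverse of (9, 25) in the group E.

-(9, 25) = (9, -25 mod 29) = (9, 4).

(9, 4)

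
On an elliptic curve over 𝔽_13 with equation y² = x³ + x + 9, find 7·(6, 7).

Write Q = (6, 7).
Double-and-add on 7 = (111)₂. Start with Q = (6, 7) for the leading 1-bit.
double: tangent at (6, 7): λ = (3·6² + 1)/(2·7) ≡ 5/1. 1⁻¹ ≡ 1 (mod 13), so λ ≡ 5·1 ≡ 5.
  x = λ² - 6 - 6 = 25 - 12 ≡ 0; y = λ·(6 - 0) - 7 ≡ 10. → (0, 10)
add Q: (0, 10) + (6, 7). λ = (7 - 10)/(6 - 0) ≡ 10/6 mod 13. 6⁻¹ ≡ 11 (mod 13) since 6·11 = 66 ≡ 1, so λ ≡ 6.
  x = λ² - 0 - 6 = 36 - 6 ≡ 4; y = λ·(0 - 4) - 10 ≡ 5. → (4, 5)
double: tangent at (4, 5): λ = (3·4² + 1)/(2·5) ≡ 10/10. 10⁻¹ ≡ 4 (mod 13) since 10·4 = 40 ≡ 1, so λ ≡ 10·4 ≡ 1.
  x = λ² - 4 - 4 = 1 - 8 ≡ 6; y = λ·(4 - 6) - 5 ≡ 6. → (6, 6)
add Q: (6, 6) + (6, 7): same x and y₁ ≡ -y₂, so the sum is O.

O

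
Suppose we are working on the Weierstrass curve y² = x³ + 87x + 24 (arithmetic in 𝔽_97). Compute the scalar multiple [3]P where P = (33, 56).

Repeated addition: build up to 3P.
2P: tangent at (33, 56): λ = (3·33² + 87)/(2·56) ≡ 56/15. 15⁻¹ ≡ 13 (mod 97), so λ ≡ 56·13 ≡ 49.
  x = λ² - 33 - 33 = 2401 - 66 ≡ 7; y = λ·(33 - 7) - 56 ≡ 54. → (7, 54)
3P: (7, 54) + (33, 56). λ = (56 - 54)/(33 - 7) ≡ 2/26 mod 97. 26⁻¹ ≡ 56 (mod 97) since 26·56 = 1456 ≡ 1, so λ ≡ 15.
  x = λ² - 7 - 33 = 225 - 40 ≡ 88; y = λ·(7 - 88) - 54 ≡ 89. → (88, 89)

(88, 89)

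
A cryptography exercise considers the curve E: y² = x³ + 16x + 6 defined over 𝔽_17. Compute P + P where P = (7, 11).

tangent at (7, 11): λ = (3·7² + 16)/(2·11) ≡ 10/5. 5⁻¹ ≡ 7 (mod 17), so λ ≡ 10·7 ≡ 2.
  x = λ² - 7 - 7 = 4 - 14 ≡ 7; y = λ·(7 - 7) - 11 ≡ 6. → (7, 6)

(7, 6)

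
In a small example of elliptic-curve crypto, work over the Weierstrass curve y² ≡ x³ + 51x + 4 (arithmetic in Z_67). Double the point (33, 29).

(55, 64)

tangent at (33, 29): λ = (3·33² + 51)/(2·29) ≡ 35/58. 58⁻¹ ≡ 52 (mod 67), so λ ≡ 35·52 ≡ 11.
  x = λ² - 33 - 33 = 121 - 66 ≡ 55; y = λ·(33 - 55) - 29 ≡ 64. → (55, 64)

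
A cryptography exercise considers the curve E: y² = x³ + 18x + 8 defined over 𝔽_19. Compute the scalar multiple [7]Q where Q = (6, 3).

Repeated addition: build up to 7Q.
2Q: tangent at (6, 3): λ = (3·6² + 18)/(2·3) ≡ 12/6. 6⁻¹ ≡ 16 (mod 19), so λ ≡ 12·16 ≡ 2.
  x = λ² - 6 - 6 = 4 - 12 ≡ 11; y = λ·(6 - 11) - 3 ≡ 6. → (11, 6)
3Q: (11, 6) + (6, 3). λ = (3 - 6)/(6 - 11) ≡ 16/14 mod 19. 14⁻¹ ≡ 15 (mod 19), so λ ≡ 12.
  x = λ² - 11 - 6 = 144 - 17 ≡ 13; y = λ·(11 - 13) - 6 ≡ 8. → (13, 8)
4Q: (13, 8) + (6, 3). λ = (3 - 8)/(6 - 13) ≡ 14/12 mod 19. 12⁻¹ ≡ 8 (mod 19) since 12·8 = 96 ≡ 1, so λ ≡ 17.
  x = λ² - 13 - 6 = 289 - 19 ≡ 4; y = λ·(13 - 4) - 8 ≡ 12. → (4, 12)
5Q: (4, 12) + (6, 3). λ = (3 - 12)/(6 - 4) ≡ 10/2 mod 19. 2⁻¹ ≡ 10 (mod 19) since 2·10 = 20 ≡ 1, so λ ≡ 5.
  x = λ² - 4 - 6 = 25 - 10 ≡ 15; y = λ·(4 - 15) - 12 ≡ 9. → (15, 9)
6Q: (15, 9) + (6, 3). λ = (3 - 9)/(6 - 15) ≡ 13/10 mod 19. 10⁻¹ ≡ 2 (mod 19) since 10·2 = 20 ≡ 1, so λ ≡ 7.
  x = λ² - 15 - 6 = 49 - 21 ≡ 9; y = λ·(15 - 9) - 9 ≡ 14. → (9, 14)
7Q: (9, 14) + (6, 3). λ = (3 - 14)/(6 - 9) ≡ 8/16 mod 19. 16⁻¹ ≡ 6 (mod 19), so λ ≡ 10.
  x = λ² - 9 - 6 = 100 - 15 ≡ 9; y = λ·(9 - 9) - 14 ≡ 5. → (9, 5)

(9, 5)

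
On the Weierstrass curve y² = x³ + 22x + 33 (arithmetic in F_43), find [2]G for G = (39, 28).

tangent at (39, 28): λ = (3·39² + 22)/(2·28) ≡ 27/13. 13⁻¹ ≡ 10 (mod 43) since 13·10 = 130 ≡ 1, so λ ≡ 27·10 ≡ 12.
  x = λ² - 39 - 39 = 144 - 78 ≡ 23; y = λ·(39 - 23) - 28 ≡ 35. → (23, 35)

(23, 35)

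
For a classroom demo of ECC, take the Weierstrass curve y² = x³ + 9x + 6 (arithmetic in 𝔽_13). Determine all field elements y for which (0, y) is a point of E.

none

x³ + 9x + 6 = 6 ≡ 6 (mod 13).
6 is a non-residue mod 13; no y exists.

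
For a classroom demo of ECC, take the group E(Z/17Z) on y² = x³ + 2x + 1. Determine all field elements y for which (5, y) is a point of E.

0

x³ + 2x + 1 = 136 ≡ 0 (mod 17).
Only y = 0 satisfies y² ≡ 0.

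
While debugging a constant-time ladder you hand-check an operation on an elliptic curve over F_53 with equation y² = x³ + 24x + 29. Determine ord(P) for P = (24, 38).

5

2P: tangent at (24, 38): λ = (3·24² + 24)/(2·38) ≡ 3/23. 23⁻¹ ≡ 30 (mod 53), so λ ≡ 3·30 ≡ 37.
  x = λ² - 24 - 24 = 1369 - 48 ≡ 49; y = λ·(24 - 49) - 38 ≡ 44. → (49, 44)
3P: (49, 44) + (24, 38). λ = (38 - 44)/(24 - 49) ≡ 47/28 mod 53. 28⁻¹ ≡ 36 (mod 53) since 28·36 = 1008 ≡ 1, so λ ≡ 49.
  x = λ² - 49 - 24 = 2401 - 73 ≡ 49; y = λ·(49 - 49) - 44 ≡ 9. → (49, 9)
4P: (49, 9) + (24, 38). λ = (38 - 9)/(24 - 49) ≡ 29/28 mod 53. 28⁻¹ ≡ 36 (mod 53), so λ ≡ 37.
  x = λ² - 49 - 24 = 1369 - 73 ≡ 24; y = λ·(49 - 24) - 9 ≡ 15. → (24, 15)
5P: (24, 15) + (24, 38): same x and y₁ ≡ -y₂, so the sum is the point at infinity.
5P = the point at infinity, so the order is 5.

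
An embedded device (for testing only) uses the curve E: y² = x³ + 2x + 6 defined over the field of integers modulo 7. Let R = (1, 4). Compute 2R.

tangent at (1, 4): λ = (3·1² + 2)/(2·4) ≡ 5/1. 1⁻¹ ≡ 1 (mod 7) since 1·1 = 1 ≡ 1, so λ ≡ 5·1 ≡ 5.
  x = λ² - 1 - 1 = 25 - 2 ≡ 2; y = λ·(1 - 2) - 4 ≡ 5. → (2, 5)

(2, 5)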